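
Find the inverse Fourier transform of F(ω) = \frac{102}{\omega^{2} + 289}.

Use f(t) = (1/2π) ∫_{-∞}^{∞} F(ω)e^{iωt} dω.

f(t) = 3 e^{- 17 \left|{t}\right|}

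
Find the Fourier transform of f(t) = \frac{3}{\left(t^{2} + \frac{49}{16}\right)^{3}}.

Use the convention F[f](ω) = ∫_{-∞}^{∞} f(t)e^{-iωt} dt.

F(ω) = \frac{24 \pi \left(49 \omega^{2} + 84 \left|{\omega}\right| + 48\right) e^{- \frac{7 \left|{\omega}\right|}{4}}}{16807}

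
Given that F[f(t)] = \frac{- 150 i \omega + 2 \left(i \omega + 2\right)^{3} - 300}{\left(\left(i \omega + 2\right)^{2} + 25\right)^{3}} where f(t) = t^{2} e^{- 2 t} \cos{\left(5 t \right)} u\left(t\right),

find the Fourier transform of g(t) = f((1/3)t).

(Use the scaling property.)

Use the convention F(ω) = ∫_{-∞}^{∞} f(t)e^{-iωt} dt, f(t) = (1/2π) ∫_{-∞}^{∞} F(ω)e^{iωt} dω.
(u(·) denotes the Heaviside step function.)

F[g](ω) = \frac{6 \left(- 225 i \omega + \left(3 i \omega + 2\right)^{3} - 150\right)}{\left(\left(3 i \omega + 2\right)^{2} + 25\right)^{3}}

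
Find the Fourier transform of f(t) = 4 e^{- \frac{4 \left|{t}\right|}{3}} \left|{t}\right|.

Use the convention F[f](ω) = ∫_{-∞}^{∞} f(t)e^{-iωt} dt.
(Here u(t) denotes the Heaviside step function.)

F(ω) = \frac{72 \left(16 - 9 \omega^{2}\right)}{\left(9 \omega^{2} + 16\right)^{2}}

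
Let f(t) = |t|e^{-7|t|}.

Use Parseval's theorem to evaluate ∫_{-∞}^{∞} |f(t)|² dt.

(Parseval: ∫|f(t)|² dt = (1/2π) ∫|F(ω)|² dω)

∫|f(t)|² dt = \frac{1}{686}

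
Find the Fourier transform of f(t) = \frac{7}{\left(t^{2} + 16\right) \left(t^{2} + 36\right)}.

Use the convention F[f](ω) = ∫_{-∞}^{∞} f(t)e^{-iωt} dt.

F(ω) = \frac{7 \pi \left(3 e^{2 \left|{\omega}\right|} - 2\right) e^{- 6 \left|{\omega}\right|}}{240}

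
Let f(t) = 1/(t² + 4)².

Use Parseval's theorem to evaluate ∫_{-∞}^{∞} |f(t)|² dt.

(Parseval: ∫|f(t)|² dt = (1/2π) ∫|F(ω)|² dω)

∫|f(t)|² dt = \frac{5 \pi}{2048}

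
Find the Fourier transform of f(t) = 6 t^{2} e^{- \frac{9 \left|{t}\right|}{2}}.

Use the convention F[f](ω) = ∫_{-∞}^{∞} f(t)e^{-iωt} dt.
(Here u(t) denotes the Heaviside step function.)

F(ω) = \frac{5184 \left(27 - 4 \omega^{2}\right)}{\left(4 \omega^{2} + 81\right)^{3}}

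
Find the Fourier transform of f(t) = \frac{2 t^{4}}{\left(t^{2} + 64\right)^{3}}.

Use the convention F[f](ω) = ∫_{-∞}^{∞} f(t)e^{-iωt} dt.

F(ω) = \frac{\pi \left(64 \omega^{2} - 40 \left|{\omega}\right| + 3\right) e^{- 8 \left|{\omega}\right|}}{32}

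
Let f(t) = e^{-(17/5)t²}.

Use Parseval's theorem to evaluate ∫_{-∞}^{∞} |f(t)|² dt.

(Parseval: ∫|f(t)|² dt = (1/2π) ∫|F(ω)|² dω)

∫|f(t)|² dt = \frac{\sqrt{170} \sqrt{\pi}}{34}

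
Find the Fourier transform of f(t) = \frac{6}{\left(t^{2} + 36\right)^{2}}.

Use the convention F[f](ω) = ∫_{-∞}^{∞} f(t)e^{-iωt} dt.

F(ω) = \frac{\pi \left(6 \left|{\omega}\right| + 1\right) e^{- 6 \left|{\omega}\right|}}{72}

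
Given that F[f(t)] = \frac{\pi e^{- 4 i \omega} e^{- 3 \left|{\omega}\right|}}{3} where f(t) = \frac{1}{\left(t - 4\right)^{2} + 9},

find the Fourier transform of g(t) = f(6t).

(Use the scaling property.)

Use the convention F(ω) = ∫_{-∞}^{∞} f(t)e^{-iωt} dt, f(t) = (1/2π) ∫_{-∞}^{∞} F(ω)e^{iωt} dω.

F[g](ω) = \frac{\pi e^{- \frac{2 i \omega}{3} - \frac{\left|{\omega}\right|}{2}}}{18}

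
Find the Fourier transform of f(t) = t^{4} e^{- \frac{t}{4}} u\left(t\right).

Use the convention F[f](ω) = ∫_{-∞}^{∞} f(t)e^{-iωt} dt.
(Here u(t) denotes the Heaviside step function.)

F(ω) = \frac{24576}{\left(4 i \omega + 1\right)^{5}}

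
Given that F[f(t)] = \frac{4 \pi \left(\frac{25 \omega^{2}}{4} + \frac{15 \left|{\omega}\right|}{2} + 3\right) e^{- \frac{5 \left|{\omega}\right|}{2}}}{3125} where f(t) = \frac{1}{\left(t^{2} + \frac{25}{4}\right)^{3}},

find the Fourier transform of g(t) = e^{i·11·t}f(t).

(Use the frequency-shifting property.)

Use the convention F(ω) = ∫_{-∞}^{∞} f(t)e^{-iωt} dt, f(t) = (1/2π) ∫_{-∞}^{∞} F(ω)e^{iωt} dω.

F[g](ω) = \frac{\pi \left(25 \left(\omega - 11\right)^{2} + 30 \left|{\omega - 11}\right| + 12\right) e^{- \frac{5 \left|{\omega - 11}\right|}{2}}}{3125}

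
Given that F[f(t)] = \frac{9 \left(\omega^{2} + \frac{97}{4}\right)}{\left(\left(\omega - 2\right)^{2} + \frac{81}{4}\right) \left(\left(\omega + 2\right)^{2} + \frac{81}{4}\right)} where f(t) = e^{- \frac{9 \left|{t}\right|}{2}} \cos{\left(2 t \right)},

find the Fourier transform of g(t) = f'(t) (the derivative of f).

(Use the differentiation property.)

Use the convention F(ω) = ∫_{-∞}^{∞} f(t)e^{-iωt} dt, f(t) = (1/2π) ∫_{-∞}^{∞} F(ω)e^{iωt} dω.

F[g](ω) = \frac{36 i \omega \left(4 \omega^{2} + 97\right)}{16 \omega^{4} + 520 \omega^{2} + 9409}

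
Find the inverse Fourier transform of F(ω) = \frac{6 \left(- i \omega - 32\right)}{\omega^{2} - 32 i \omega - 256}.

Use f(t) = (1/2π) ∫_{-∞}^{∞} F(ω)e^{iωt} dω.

f(t) = 6 \left(16 t + 1\right) e^{- 16 t} u\left(t\right)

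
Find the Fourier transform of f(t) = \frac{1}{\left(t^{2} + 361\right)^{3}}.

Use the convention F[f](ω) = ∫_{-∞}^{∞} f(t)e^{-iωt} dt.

F(ω) = \frac{\pi \left(361 \omega^{2} + 57 \left|{\omega}\right| + 3\right) e^{- 19 \left|{\omega}\right|}}{19808792}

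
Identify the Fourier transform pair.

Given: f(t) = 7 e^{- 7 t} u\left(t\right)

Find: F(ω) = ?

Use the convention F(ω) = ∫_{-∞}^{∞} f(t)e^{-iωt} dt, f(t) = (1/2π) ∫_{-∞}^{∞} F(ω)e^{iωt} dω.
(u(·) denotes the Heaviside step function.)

F(ω) = \frac{7}{i \omega + 7}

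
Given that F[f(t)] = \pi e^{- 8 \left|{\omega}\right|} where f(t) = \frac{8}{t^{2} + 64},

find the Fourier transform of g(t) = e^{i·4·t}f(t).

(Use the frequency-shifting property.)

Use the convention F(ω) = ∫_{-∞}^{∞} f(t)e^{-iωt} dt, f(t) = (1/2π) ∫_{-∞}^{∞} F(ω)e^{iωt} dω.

F[g](ω) = \pi e^{- 8 \left|{\omega - 4}\right|}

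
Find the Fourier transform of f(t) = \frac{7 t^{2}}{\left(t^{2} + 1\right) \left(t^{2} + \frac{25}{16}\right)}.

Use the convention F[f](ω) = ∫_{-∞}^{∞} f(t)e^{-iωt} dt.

F(ω) = - \frac{112 \pi e^{- \left|{\omega}\right|}}{9} + \frac{140 \pi e^{- \frac{5 \left|{\omega}\right|}{4}}}{9}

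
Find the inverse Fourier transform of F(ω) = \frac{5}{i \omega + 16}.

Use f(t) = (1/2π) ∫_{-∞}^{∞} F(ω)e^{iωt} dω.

f(t) = 5 e^{- 16 t} u\left(t\right)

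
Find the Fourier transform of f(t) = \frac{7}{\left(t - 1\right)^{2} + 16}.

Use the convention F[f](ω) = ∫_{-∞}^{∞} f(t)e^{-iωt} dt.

F(ω) = \frac{7 \pi e^{- i \omega - 4 \left|{\omega}\right|}}{4}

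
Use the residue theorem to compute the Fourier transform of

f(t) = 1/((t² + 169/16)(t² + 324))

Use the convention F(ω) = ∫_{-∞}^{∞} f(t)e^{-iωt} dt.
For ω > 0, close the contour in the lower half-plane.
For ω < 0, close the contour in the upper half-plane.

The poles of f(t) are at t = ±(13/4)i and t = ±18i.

Let g(z) = f(z)e^{-iωz}; for large |z| the factor e^{-iωz} decays in the lower half-plane when ω > 0 and in the upper half-plane when ω < 0.

Case ω > 0 (lower half-plane, clockwise contour ⇒ F(ω) = -2πi·ΣRes):
  Res_{z = - \frac{13 i}{4}} g(z) = \frac{32 i e^{- \frac{13 \omega}{4}}}{65195}
  Res_{z = - 18 i} g(z) = - \frac{4 i e^{- 18 \omega}}{45135}
  F(ω) = -2πi·ΣRes = - \frac{8 \pi e^{- 18 \omega}}{45135} + \frac{64 \pi e^{- \frac{13 \omega}{4}}}{65195}

Case ω < 0 (upper half-plane, counterclockwise contour ⇒ F(ω) = +2πi·ΣRes):
  Res_{z = \frac{13 i}{4}} g(z) = - \frac{32 i e^{\frac{13 \omega}{4}}}{65195}
  Res_{z = 18 i} g(z) = \frac{4 i e^{18 \omega}}{45135}
  F(ω) = 2πi·ΣRes = \frac{8 \pi \left(72 e^{\frac{13 \omega}{4}} - 13 e^{18 \omega}\right)}{586755}

Both cases combine into a single formula in |ω|:

F(ω) = - \frac{8 \pi e^{- 18 \left|{\omega}\right|}}{45135} + \frac{64 \pi e^{- \frac{13 \left|{\omega}\right|}{4}}}{65195}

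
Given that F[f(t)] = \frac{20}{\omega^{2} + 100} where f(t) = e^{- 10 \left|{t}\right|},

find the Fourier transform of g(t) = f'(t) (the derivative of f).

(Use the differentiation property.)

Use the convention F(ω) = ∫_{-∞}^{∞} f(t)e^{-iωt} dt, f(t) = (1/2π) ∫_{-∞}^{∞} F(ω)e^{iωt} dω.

F[g](ω) = \frac{20 i \omega}{\omega^{2} + 100}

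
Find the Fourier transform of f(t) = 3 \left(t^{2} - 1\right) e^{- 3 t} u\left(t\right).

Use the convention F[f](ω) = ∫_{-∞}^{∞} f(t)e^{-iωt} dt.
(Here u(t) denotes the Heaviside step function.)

F(ω) = \frac{3 \left(2 i \omega - \left(i \omega + 3\right)^{3} + 6\right)}{\left(i \omega + 3\right)^{4}}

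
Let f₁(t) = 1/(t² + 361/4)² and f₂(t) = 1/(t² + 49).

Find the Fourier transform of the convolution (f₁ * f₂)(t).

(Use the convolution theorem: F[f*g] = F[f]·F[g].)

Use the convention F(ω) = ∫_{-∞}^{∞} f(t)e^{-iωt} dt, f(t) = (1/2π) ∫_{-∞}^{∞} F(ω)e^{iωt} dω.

F[f₁*f₂](ω) = \frac{2 \pi^{2} \left(19 \left|{\omega}\right| + 2\right) e^{- \frac{33 \left|{\omega}\right|}{2}}}{48013}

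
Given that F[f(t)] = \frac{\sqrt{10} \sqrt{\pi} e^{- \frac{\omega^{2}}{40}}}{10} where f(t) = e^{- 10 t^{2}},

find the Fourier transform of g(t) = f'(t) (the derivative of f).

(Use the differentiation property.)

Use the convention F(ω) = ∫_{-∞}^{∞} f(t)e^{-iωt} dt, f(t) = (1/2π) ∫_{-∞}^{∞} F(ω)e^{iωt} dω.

F[g](ω) = \frac{\sqrt{10} i \sqrt{\pi} \omega e^{- \frac{\omega^{2}}{40}}}{10}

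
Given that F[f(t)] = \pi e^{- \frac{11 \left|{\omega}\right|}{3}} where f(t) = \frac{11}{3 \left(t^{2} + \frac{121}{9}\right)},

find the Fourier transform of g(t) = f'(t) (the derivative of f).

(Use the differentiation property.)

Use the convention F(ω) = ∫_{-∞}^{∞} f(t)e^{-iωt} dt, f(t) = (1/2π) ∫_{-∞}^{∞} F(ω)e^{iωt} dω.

F[g](ω) = i \pi \omega e^{- \frac{11 \left|{\omega}\right|}{3}}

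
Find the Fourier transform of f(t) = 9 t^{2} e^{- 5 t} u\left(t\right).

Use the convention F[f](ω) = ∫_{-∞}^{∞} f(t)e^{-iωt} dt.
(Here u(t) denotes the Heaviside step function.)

F(ω) = \frac{18}{\left(i \omega + 5\right)^{3}}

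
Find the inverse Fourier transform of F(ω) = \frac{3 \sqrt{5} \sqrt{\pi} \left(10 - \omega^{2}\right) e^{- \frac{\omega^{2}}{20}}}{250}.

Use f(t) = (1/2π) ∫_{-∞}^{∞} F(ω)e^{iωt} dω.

f(t) = 6 t^{2} e^{- 5 t^{2}}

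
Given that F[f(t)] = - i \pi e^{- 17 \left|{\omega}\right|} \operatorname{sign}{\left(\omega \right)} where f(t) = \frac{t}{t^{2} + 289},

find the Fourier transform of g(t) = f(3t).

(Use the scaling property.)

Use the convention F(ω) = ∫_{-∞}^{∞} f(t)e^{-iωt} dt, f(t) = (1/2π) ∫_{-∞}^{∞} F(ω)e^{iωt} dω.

F[g](ω) = - \frac{i \pi e^{- \frac{17 \left|{\omega}\right|}{3}} \operatorname{sign}{\left(\omega \right)}}{3}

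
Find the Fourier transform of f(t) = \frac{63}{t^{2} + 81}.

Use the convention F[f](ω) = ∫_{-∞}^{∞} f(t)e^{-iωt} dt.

F(ω) = 7 \pi e^{- 9 \left|{\omega}\right|}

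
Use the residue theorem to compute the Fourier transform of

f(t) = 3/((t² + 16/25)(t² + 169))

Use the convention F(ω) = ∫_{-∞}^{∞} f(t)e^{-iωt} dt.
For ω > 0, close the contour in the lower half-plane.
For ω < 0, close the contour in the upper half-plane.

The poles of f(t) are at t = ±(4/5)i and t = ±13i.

Let g(z) = f(z)e^{-iωz}; for large |z| the factor e^{-iωz} decays in the lower half-plane when ω > 0 and in the upper half-plane when ω < 0.

Case ω > 0 (lower half-plane, clockwise contour ⇒ F(ω) = -2πi·ΣRes):
  Res_{z = - \frac{4 i}{5}} g(z) = \frac{125 i e^{- \frac{4 \omega}{5}}}{11224}
  Res_{z = - 13 i} g(z) = - \frac{25 i e^{- 13 \omega}}{36478}
  F(ω) = -2πi·ΣRes = - \frac{25 \pi e^{- 13 \omega}}{18239} + \frac{125 \pi e^{- \frac{4 \omega}{5}}}{5612}

Case ω < 0 (upper half-plane, counterclockwise contour ⇒ F(ω) = +2πi·ΣRes):
  Res_{z = \frac{4 i}{5}} g(z) = - \frac{125 i e^{\frac{4 \omega}{5}}}{11224}
  Res_{z = 13 i} g(z) = \frac{25 i e^{13 \omega}}{36478}
  F(ω) = 2πi·ΣRes = \frac{25 \pi \left(65 e^{\frac{4 \omega}{5}} - 4 e^{13 \omega}\right)}{72956}

Both cases combine into a single formula in |ω|:

F(ω) = - \frac{25 \pi e^{- 13 \left|{\omega}\right|}}{18239} + \frac{125 \pi e^{- \frac{4 \left|{\omega}\right|}{5}}}{5612}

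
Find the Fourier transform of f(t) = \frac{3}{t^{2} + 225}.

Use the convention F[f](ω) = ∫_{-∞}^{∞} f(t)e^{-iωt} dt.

F(ω) = \frac{\pi e^{- 15 \left|{\omega}\right|}}{5}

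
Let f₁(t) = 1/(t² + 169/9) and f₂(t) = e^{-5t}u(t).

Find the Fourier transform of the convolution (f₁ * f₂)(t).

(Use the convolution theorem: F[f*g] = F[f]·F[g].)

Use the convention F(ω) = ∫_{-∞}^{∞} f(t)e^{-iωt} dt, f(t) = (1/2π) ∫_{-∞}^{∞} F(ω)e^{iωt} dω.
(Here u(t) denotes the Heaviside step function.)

F[f₁*f₂](ω) = \frac{3 \pi e^{- \frac{13 \left|{\omega}\right|}{3}}}{13 \left(i \omega + 5\right)}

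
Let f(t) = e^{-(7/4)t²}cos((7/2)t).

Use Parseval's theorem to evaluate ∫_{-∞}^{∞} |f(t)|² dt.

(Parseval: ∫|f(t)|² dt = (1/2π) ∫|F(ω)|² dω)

∫|f(t)|² dt = \frac{\sqrt{14} \sqrt{\pi} \left(1 + e^{\frac{7}{2}}\right)}{14 e^{\frac{7}{2}}}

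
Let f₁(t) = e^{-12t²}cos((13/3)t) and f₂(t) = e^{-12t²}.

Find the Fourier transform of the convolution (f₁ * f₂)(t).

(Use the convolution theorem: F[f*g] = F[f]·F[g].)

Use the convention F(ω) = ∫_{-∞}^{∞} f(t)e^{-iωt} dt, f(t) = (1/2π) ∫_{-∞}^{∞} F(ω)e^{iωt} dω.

F[f₁*f₂](ω) = \frac{\pi \left(e^{\frac{13 \omega}{36}} + 1\right) e^{- \frac{\omega^{2}}{24} - \frac{13 \omega}{72} - \frac{169}{432}}}{24}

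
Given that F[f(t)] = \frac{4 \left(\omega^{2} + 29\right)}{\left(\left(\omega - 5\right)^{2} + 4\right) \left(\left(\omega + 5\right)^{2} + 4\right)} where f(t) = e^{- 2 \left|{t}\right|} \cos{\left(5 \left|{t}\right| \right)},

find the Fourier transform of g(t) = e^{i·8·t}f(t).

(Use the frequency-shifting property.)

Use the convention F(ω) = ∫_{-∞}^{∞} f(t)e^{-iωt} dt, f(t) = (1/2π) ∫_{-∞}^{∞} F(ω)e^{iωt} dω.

F[g](ω) = \frac{4 \left(\left(\omega - 8\right)^{2} + 29\right)}{\left(\left(\omega - 13\right)^{2} + 4\right) \left(\left(\omega - 3\right)^{2} + 4\right)}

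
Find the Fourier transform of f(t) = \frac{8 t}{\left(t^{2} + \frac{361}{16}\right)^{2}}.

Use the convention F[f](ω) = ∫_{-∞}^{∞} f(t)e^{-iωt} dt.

F(ω) = - \frac{16 i \pi \omega e^{- \frac{19 \left|{\omega}\right|}{4}}}{19}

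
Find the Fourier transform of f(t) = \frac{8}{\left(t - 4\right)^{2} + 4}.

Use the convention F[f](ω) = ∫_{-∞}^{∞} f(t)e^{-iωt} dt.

F(ω) = 4 \pi e^{- 4 i \omega - 2 \left|{\omega}\right|}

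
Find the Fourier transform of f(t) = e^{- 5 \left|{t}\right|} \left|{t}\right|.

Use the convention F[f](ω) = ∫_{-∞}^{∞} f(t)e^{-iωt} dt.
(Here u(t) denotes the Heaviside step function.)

F(ω) = \frac{2 \left(25 - \omega^{2}\right)}{\left(\omega^{2} + 25\right)^{2}}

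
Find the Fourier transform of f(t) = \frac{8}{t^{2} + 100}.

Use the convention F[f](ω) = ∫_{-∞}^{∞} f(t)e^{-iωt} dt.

F(ω) = \frac{4 \pi e^{- 10 \left|{\omega}\right|}}{5}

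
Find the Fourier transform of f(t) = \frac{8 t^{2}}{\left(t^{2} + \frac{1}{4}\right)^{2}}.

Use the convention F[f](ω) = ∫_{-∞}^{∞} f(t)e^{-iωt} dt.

F(ω) = 4 \pi \left(2 - \left|{\omega}\right|\right) e^{- \frac{\left|{\omega}\right|}{2}}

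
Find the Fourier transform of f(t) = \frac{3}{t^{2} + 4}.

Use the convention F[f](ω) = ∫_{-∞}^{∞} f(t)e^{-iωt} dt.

F(ω) = \frac{3 \pi e^{- 2 \left|{\omega}\right|}}{2}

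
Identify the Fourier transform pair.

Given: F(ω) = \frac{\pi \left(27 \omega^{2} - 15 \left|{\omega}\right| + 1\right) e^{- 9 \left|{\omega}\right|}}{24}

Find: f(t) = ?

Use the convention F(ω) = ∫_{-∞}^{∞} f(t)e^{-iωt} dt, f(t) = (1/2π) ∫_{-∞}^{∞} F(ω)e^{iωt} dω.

f(t) = \frac{t^{4}}{\left(t^{2} + 81\right)^{3}}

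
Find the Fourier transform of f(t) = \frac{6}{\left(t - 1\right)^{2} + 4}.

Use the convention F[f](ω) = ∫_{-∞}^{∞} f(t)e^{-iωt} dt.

F(ω) = 3 \pi e^{- i \omega - 2 \left|{\omega}\right|}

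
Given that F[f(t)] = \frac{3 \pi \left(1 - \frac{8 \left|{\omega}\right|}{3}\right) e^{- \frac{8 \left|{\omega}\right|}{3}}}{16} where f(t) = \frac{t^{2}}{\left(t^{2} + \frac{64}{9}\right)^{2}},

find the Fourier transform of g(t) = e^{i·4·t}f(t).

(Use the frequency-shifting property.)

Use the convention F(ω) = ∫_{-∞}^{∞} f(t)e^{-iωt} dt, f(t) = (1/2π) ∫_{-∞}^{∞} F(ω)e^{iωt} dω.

F[g](ω) = \frac{\pi \left(3 - 8 \left|{\omega - 4}\right|\right) e^{- \frac{8 \left|{\omega - 4}\right|}{3}}}{16}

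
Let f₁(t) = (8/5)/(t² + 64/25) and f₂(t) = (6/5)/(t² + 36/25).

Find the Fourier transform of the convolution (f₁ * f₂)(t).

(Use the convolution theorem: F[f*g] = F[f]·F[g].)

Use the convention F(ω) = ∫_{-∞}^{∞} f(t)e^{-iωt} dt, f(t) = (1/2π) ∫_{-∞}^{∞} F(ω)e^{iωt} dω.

F[f₁*f₂](ω) = \pi^{2} e^{- \frac{14 \left|{\omega}\right|}{5}}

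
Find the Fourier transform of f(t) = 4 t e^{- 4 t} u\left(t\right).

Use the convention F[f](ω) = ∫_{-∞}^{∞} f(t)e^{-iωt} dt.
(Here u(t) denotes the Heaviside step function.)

F(ω) = \frac{4}{\left(i \omega + 4\right)^{2}}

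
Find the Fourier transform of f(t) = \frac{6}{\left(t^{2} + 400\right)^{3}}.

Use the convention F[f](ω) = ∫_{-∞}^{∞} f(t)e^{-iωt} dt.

F(ω) = \frac{3 \pi \left(400 \omega^{2} + 60 \left|{\omega}\right| + 3\right) e^{- 20 \left|{\omega}\right|}}{12800000}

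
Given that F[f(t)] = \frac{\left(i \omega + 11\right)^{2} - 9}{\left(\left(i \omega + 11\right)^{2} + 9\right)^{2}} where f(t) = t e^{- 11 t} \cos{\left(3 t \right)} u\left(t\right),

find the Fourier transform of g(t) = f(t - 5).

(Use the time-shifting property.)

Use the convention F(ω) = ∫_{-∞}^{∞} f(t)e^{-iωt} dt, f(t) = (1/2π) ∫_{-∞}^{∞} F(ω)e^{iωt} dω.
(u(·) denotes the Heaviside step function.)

F[g](ω) = \frac{\left(\left(i \omega + 11\right)^{2} - 9\right) e^{- 5 i \omega}}{\left(\left(i \omega + 11\right)^{2} + 9\right)^{2}}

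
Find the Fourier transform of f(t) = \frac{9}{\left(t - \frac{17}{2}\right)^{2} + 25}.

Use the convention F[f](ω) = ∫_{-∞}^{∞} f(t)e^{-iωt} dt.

F(ω) = \frac{9 \pi e^{- \frac{17 i \omega}{2} - 5 \left|{\omega}\right|}}{5}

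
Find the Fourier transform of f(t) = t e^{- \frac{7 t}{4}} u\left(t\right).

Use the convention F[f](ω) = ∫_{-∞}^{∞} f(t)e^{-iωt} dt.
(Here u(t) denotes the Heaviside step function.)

F(ω) = \frac{16}{\left(4 i \omega + 7\right)^{2}}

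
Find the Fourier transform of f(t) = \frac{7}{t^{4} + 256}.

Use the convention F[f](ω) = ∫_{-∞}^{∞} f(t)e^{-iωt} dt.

F(ω) = \frac{7 \pi e^{- 2 \sqrt{2} \left|{\omega}\right|} \sin{\left(2 \sqrt{2} \left|{\omega}\right| + \frac{\pi}{4} \right)}}{64}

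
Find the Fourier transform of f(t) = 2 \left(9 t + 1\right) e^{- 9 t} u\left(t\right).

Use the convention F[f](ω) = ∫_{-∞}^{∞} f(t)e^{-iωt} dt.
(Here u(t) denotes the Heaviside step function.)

F(ω) = \frac{2 \left(- i \omega - 18\right)}{\omega^{2} - 18 i \omega - 81}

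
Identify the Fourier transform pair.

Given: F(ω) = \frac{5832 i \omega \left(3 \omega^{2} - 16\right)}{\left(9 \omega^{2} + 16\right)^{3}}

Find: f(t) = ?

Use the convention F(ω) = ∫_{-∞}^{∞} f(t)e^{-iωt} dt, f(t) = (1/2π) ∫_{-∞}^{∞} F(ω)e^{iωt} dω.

f(t) = 6 t e^{- \frac{4 \left|{t}\right|}{3}} \left|{t}\right|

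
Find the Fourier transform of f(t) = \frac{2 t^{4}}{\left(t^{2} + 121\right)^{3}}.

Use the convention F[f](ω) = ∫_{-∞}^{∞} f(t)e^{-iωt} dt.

F(ω) = \frac{\pi \left(121 \omega^{2} - 55 \left|{\omega}\right| + 3\right) e^{- 11 \left|{\omega}\right|}}{44}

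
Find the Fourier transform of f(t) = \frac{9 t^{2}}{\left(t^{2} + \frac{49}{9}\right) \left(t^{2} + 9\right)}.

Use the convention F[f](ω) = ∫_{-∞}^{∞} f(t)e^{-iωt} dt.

F(ω) = \frac{243 \pi e^{- 3 \left|{\omega}\right|}}{32} - \frac{189 \pi e^{- \frac{7 \left|{\omega}\right|}{3}}}{32}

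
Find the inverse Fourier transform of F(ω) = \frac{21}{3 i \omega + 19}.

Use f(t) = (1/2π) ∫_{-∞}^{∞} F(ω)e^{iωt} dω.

f(t) = 7 e^{- \frac{19 t}{3}} u\left(t\right)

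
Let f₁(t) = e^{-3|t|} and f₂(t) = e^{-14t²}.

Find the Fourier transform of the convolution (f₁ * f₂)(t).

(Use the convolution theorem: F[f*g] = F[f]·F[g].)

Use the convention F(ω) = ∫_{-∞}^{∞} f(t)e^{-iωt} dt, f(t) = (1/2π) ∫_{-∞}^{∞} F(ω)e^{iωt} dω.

F[f₁*f₂](ω) = \frac{3 \sqrt{14} \sqrt{\pi} e^{- \frac{\omega^{2}}{56}}}{7 \left(\omega^{2} + 9\right)}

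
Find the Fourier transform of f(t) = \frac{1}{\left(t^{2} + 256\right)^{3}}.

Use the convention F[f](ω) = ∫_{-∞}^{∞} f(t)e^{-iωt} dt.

F(ω) = \frac{\pi \left(256 \omega^{2} + 48 \left|{\omega}\right| + 3\right) e^{- 16 \left|{\omega}\right|}}{8388608}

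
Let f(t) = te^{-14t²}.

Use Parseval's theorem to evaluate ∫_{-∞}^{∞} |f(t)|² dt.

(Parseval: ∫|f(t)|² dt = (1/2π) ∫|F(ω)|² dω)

∫|f(t)|² dt = \frac{\sqrt{7} \sqrt{\pi}}{784}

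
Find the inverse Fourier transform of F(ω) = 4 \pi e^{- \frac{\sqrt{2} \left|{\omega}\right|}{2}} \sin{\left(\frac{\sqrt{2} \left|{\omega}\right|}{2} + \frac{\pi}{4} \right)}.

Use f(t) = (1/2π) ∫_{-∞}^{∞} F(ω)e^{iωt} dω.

f(t) = \frac{4}{t^{4} + 1}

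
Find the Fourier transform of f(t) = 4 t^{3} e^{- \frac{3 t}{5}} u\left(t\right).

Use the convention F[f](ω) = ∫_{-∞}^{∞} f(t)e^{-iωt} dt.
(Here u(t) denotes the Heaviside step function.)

F(ω) = \frac{15000}{\left(5 i \omega + 3\right)^{4}}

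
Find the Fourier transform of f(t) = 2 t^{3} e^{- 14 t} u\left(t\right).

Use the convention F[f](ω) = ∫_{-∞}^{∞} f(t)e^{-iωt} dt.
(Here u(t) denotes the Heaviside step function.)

F(ω) = \frac{12}{\left(i \omega + 14\right)^{4}}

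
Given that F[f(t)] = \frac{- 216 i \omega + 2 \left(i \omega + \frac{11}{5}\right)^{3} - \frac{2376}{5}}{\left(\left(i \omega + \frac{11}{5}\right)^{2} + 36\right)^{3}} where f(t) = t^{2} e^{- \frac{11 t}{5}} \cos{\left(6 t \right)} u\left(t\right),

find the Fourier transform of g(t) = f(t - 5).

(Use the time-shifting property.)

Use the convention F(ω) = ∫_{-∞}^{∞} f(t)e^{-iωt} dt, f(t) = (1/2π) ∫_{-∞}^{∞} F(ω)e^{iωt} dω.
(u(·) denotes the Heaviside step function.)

F[g](ω) = \frac{250 \left(- 13500 i \omega + \left(5 i \omega + 11\right)^{3} - 29700\right) e^{- 5 i \omega}}{\left(\left(5 i \omega + 11\right)^{2} + 900\right)^{3}}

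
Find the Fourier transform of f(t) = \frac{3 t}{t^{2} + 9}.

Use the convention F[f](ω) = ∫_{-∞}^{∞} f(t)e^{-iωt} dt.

F(ω) = - 3 i \pi e^{- 3 \left|{\omega}\right|} \operatorname{sign}{\left(\omega \right)}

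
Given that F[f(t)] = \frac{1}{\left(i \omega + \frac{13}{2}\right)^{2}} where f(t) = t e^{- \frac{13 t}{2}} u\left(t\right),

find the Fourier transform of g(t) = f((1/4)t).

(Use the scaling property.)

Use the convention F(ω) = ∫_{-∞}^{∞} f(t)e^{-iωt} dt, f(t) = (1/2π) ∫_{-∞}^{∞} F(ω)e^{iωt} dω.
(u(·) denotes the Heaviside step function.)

F[g](ω) = \frac{16}{\left(8 i \omega + 13\right)^{2}}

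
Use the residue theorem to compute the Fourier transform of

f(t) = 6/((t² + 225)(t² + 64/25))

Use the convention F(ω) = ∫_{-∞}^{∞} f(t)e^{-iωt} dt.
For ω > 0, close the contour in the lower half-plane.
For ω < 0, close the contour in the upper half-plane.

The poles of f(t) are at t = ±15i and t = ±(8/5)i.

Let g(z) = f(z)e^{-iωz}; for large |z| the factor e^{-iωz} decays in the lower half-plane when ω > 0 and in the upper half-plane when ω < 0.

Case ω > 0 (lower half-plane, clockwise contour ⇒ F(ω) = -2πi·ΣRes):
  Res_{z = - 15 i} g(z) = - \frac{5 i e^{- 15 \omega}}{5561}
  Res_{z = - \frac{8 i}{5}} g(z) = \frac{375 i e^{- \frac{8 \omega}{5}}}{44488}
  F(ω) = -2πi·ΣRes = - \frac{10 \pi e^{- 15 \omega}}{5561} + \frac{375 \pi e^{- \frac{8 \omega}{5}}}{22244}

Case ω < 0 (upper half-plane, counterclockwise contour ⇒ F(ω) = +2πi·ΣRes):
  Res_{z = 15 i} g(z) = \frac{5 i e^{15 \omega}}{5561}
  Res_{z = \frac{8 i}{5}} g(z) = - \frac{375 i e^{\frac{8 \omega}{5}}}{44488}
  F(ω) = 2πi·ΣRes = \frac{5 \pi \left(75 e^{\frac{8 \omega}{5}} - 8 e^{15 \omega}\right)}{22244}

Both cases combine into a single formula in |ω|:

F(ω) = - \frac{10 \pi e^{- 15 \left|{\omega}\right|}}{5561} + \frac{375 \pi e^{- \frac{8 \left|{\omega}\right|}{5}}}{22244}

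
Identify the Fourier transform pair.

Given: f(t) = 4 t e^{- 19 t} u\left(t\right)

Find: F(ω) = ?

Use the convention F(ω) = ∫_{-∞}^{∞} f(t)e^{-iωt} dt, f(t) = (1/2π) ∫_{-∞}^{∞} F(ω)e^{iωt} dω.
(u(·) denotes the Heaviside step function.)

F(ω) = \frac{4}{\left(i \omega + 19\right)^{2}}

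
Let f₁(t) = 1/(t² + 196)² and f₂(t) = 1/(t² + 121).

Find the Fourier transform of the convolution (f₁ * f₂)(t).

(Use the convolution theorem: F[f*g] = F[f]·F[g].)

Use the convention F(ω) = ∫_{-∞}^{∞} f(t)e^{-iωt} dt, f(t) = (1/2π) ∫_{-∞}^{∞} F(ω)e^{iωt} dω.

F[f₁*f₂](ω) = \frac{\pi^{2} \left(14 \left|{\omega}\right| + 1\right) e^{- 25 \left|{\omega}\right|}}{60368}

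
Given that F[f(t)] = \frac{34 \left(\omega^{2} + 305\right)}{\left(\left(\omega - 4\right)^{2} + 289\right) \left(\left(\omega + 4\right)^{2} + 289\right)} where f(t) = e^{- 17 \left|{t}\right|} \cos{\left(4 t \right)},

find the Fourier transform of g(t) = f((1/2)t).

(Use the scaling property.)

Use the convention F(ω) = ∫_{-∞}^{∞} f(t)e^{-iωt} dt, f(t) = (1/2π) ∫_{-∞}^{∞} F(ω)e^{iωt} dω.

F[g](ω) = \frac{68 \left(4 \omega^{2} + 305\right)}{16 \omega^{4} + 2184 \omega^{2} + 93025}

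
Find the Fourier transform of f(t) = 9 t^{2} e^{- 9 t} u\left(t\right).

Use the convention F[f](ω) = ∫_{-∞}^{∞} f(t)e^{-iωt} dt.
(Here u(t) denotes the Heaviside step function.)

F(ω) = \frac{18}{\left(i \omega + 9\right)^{3}}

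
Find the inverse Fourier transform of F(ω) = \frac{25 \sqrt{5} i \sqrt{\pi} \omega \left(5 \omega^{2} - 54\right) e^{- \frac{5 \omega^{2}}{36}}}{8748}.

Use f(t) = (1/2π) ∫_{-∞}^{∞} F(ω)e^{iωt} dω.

f(t) = 2 t^{3} e^{- \frac{9 t^{2}}{5}}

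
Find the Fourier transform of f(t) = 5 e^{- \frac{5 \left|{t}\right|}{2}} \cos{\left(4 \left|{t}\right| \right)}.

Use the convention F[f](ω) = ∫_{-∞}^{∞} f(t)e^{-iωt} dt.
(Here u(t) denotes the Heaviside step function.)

F(ω) = \frac{100 \left(4 \omega^{2} + 89\right)}{16 \omega^{4} - 312 \omega^{2} + 7921}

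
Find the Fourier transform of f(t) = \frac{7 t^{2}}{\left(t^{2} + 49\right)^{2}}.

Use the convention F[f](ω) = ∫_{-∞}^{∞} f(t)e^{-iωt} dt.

F(ω) = \frac{\pi \left(1 - 7 \left|{\omega}\right|\right) e^{- 7 \left|{\omega}\right|}}{2}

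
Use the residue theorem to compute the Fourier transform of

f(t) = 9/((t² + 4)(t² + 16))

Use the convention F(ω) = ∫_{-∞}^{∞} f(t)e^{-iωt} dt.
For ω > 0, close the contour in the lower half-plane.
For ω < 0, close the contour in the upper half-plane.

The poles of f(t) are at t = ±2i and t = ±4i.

Let g(z) = f(z)e^{-iωz}; for large |z| the factor e^{-iωz} decays in the lower half-plane when ω > 0 and in the upper half-plane when ω < 0.

Case ω > 0 (lower half-plane, clockwise contour ⇒ F(ω) = -2πi·ΣRes):
  Res_{z = - 2 i} g(z) = \frac{3 i e^{- 2 \omega}}{16}
  Res_{z = - 4 i} g(z) = - \frac{3 i e^{- 4 \omega}}{32}
  F(ω) = -2πi·ΣRes = \frac{3 \pi \left(2 e^{2 \omega} - 1\right) e^{- 4 \omega}}{16}

Case ω < 0 (upper half-plane, counterclockwise contour ⇒ F(ω) = +2πi·ΣRes):
  Res_{z = 2 i} g(z) = - \frac{3 i e^{2 \omega}}{16}
  Res_{z = 4 i} g(z) = \frac{3 i e^{4 \omega}}{32}
  F(ω) = 2πi·ΣRes = \frac{3 \pi \left(2 - e^{2 \omega}\right) e^{2 \omega}}{16}

Both cases combine into a single formula in |ω|:

F(ω) = \frac{3 \pi \left(2 e^{2 \left|{\omega}\right|} - 1\right) e^{- 4 \left|{\omega}\right|}}{16}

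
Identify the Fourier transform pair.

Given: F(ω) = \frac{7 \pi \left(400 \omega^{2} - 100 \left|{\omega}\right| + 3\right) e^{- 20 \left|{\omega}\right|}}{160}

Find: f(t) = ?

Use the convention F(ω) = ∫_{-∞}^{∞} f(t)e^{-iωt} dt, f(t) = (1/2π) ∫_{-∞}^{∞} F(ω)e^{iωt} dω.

f(t) = \frac{7 t^{4}}{\left(t^{2} + 400\right)^{3}}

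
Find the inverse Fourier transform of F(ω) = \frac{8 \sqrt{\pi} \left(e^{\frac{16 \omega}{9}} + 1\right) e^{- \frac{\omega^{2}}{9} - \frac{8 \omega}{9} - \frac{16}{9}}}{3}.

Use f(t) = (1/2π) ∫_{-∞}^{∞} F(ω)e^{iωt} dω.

f(t) = 8 e^{- \frac{9 t^{2}}{4}} \cos{\left(4 t \right)}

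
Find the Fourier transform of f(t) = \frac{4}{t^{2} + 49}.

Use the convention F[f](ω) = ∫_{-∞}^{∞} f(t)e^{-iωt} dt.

F(ω) = \frac{4 \pi e^{- 7 \left|{\omega}\right|}}{7}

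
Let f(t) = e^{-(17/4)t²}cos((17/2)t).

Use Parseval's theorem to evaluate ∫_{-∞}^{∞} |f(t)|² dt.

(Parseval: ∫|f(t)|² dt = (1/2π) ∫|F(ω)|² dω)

∫|f(t)|² dt = \frac{\sqrt{34} \sqrt{\pi} \left(1 + e^{\frac{17}{2}}\right)}{34 e^{\frac{17}{2}}}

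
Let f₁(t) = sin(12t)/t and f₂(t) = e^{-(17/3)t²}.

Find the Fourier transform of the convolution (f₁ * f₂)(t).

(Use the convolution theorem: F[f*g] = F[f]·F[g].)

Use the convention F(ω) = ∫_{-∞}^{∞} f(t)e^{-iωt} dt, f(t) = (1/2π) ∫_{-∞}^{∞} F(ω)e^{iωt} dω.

F[f₁*f₂](ω) = \begin{cases} \frac{\sqrt{51} \pi^{\frac{3}{2}} e^{- \frac{3 \omega^{2}}{68}}}{17} & \text{for}\: \omega > -12 \wedge \omega < 12 \\0 & \text{otherwise} \end{cases}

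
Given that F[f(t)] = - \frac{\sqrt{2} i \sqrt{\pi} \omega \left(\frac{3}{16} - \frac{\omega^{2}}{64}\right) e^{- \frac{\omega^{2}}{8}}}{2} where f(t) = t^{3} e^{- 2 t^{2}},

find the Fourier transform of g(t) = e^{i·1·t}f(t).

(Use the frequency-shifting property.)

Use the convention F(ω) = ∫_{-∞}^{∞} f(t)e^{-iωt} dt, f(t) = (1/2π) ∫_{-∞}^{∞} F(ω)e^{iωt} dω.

F[g](ω) = \frac{\sqrt{2} i \sqrt{\pi} \left(\omega - 1\right) \left(\left(\omega - 1\right)^{2} - 12\right) e^{- \frac{\left(\omega - 1\right)^{2}}{8}}}{128}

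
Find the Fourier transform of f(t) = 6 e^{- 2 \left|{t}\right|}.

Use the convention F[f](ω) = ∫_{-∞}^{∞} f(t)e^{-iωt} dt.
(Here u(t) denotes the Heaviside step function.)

F(ω) = \frac{24}{\omega^{2} + 4}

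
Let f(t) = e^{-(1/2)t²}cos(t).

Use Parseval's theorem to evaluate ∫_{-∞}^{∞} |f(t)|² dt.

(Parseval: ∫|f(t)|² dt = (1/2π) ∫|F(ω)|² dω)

∫|f(t)|² dt = \frac{\sqrt{\pi} \left(1 + e\right)}{2 e}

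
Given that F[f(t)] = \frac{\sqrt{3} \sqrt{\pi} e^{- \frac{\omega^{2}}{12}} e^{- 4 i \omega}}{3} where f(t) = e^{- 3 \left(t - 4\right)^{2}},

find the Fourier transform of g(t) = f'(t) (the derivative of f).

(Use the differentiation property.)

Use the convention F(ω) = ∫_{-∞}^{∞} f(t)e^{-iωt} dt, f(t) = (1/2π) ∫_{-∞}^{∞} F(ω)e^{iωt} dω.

F[g](ω) = \frac{\sqrt{3} i \sqrt{\pi} \omega e^{- \frac{\omega \left(\omega + 48 i\right)}{12}}}{3}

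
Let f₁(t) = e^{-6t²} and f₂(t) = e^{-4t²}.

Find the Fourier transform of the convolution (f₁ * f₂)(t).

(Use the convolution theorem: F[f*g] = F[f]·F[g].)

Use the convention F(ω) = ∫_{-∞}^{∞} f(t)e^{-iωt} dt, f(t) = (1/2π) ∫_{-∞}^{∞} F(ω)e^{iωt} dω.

F[f₁*f₂](ω) = \frac{\sqrt{6} \pi e^{- \frac{5 \omega^{2}}{48}}}{12}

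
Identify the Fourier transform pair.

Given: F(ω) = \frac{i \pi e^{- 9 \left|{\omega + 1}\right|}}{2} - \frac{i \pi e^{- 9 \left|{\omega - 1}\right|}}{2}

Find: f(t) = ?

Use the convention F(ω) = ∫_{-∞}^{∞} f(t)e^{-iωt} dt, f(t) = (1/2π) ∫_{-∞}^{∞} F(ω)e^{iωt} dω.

f(t) = \frac{9 \sin{\left(t \right)}}{t^{2} + 81}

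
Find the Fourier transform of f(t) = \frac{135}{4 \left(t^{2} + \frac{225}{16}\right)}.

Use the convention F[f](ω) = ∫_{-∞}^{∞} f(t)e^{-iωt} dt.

F(ω) = 9 \pi e^{- \frac{15 \left|{\omega}\right|}{4}}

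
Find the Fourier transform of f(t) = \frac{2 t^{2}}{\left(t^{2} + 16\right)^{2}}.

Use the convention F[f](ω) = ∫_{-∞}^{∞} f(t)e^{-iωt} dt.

F(ω) = \frac{\pi \left(1 - 4 \left|{\omega}\right|\right) e^{- 4 \left|{\omega}\right|}}{4}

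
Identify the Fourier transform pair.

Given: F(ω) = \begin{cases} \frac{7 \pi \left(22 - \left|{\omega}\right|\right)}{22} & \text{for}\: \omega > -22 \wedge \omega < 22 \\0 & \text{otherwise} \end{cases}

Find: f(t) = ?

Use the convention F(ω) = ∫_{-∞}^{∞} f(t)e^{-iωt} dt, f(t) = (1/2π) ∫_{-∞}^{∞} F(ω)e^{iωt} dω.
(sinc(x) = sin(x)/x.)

f(t) = 77 \operatorname{sinc}^{2}{\left(11 t \right)}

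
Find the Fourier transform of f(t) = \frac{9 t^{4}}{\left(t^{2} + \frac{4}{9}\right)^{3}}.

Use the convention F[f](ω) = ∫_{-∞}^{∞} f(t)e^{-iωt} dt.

F(ω) = \frac{3 \pi \left(4 \omega^{2} - 30 \left|{\omega}\right| + 27\right) e^{- \frac{2 \left|{\omega}\right|}{3}}}{16}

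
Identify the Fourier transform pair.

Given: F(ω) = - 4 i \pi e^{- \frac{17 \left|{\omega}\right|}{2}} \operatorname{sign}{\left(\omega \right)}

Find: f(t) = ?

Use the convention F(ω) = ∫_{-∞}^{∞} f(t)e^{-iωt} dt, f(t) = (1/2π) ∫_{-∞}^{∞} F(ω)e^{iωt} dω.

f(t) = \frac{4 t}{t^{2} + \frac{289}{4}}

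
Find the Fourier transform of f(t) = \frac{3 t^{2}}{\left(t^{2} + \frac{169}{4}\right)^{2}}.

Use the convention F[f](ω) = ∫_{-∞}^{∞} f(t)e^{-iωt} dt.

F(ω) = \frac{3 \pi \left(2 - 13 \left|{\omega}\right|\right) e^{- \frac{13 \left|{\omega}\right|}{2}}}{26}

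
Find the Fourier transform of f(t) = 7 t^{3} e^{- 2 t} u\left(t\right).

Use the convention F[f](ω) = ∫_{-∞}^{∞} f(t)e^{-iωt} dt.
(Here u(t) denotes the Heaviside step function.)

F(ω) = \frac{42}{\left(i \omega + 2\right)^{4}}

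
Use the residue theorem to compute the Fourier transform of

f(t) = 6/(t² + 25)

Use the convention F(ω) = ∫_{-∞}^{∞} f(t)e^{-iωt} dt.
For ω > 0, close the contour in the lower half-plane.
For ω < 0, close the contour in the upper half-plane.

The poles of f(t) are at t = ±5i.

Let g(z) = f(z)e^{-iωz}; for large |z| the factor e^{-iωz} decays in the lower half-plane when ω > 0 and in the upper half-plane when ω < 0.

Case ω > 0 (lower half-plane, clockwise contour ⇒ F(ω) = -2πi·ΣRes):
  Res_{z = - 5 i} g(z) = \frac{3 i e^{- 5 \omega}}{5}
  F(ω) = -2πi·ΣRes = \frac{6 \pi e^{- 5 \omega}}{5}

Case ω < 0 (upper half-plane, counterclockwise contour ⇒ F(ω) = +2πi·ΣRes):
  Res_{z = 5 i} g(z) = - \frac{3 i e^{5 \omega}}{5}
  F(ω) = 2πi·ΣRes = \frac{6 \pi e^{5 \omega}}{5}

Both cases combine into a single formula in |ω|:

F(ω) = \frac{6 \pi e^{- 5 \left|{\omega}\right|}}{5}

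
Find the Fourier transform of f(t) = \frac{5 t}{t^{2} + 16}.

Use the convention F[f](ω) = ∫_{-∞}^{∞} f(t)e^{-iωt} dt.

F(ω) = - 5 i \pi e^{- 4 \left|{\omega}\right|} \operatorname{sign}{\left(\omega \right)}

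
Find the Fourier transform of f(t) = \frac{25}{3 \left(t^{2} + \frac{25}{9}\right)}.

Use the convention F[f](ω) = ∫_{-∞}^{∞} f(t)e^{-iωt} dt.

F(ω) = 5 \pi e^{- \frac{5 \left|{\omega}\right|}{3}}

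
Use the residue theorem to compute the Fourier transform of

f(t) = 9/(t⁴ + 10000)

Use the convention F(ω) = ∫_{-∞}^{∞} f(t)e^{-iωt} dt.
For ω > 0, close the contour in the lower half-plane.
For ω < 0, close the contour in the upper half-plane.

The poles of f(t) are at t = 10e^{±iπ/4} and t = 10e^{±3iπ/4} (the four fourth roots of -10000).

Let g(z) = f(z)e^{-iωz}; for large |z| the factor e^{-iωz} decays in the lower half-plane when ω > 0 and in the upper half-plane when ω < 0.

Case ω > 0 (lower half-plane, clockwise contour ⇒ F(ω) = -2πi·ΣRes):
  Res_{z = - 5 \sqrt{2} - 5 \sqrt{2} i} g(z) = \frac{9 \sqrt{2} i \left(1 - i\right) e^{5 \sqrt{2} \omega \left(-1 + i\right)}}{8000}
  Res_{z = 5 \sqrt{2} - 5 \sqrt{2} i} g(z) = \frac{9 \sqrt{2} i \left(1 + i\right) e^{- 5 \sqrt{2} \omega \left(1 + i\right)}}{8000}
  F(ω) = -2πi·ΣRes = \frac{9 \sqrt{2} \pi \left(1 - i\right) \left(e^{10 \sqrt{2} i \omega} + i\right) e^{- 5 \sqrt{2} \omega \left(1 + i\right)}}{4000} = \frac{9 \pi e^{- 5 \sqrt{2} \omega} \sin{\left(5 \sqrt{2} \omega + \frac{\pi}{4} \right)}}{1000}

Case ω < 0 (upper half-plane, counterclockwise contour ⇒ F(ω) = +2πi·ΣRes):
  Res_{z = 5 \sqrt{2} + 5 \sqrt{2} i} g(z) = \frac{9 \sqrt{2} i \left(-1 + i\right) e^{5 \sqrt{2} \omega \left(1 - i\right)}}{8000}
  Res_{z = - 5 \sqrt{2} + 5 \sqrt{2} i} g(z) = \frac{9 \sqrt{2} \left(1 - i\right) e^{5 \sqrt{2} \omega \left(1 + i\right)}}{8000}
  F(ω) = 2πi·ΣRes = - \frac{9 \sqrt{2} i \pi \left(i \left(1 - i\right) e^{5 \sqrt{2} \omega \left(1 - i\right)} - \left(1 - i\right) e^{5 \sqrt{2} \omega \left(1 + i\right)}\right)}{4000} = \frac{9 \pi e^{5 \sqrt{2} \omega} \cos{\left(5 \sqrt{2} \omega + \frac{\pi}{4} \right)}}{1000}

Both cases combine into a single formula in |ω|:

F(ω) = \frac{9 \pi e^{- 5 \sqrt{2} \left|{\omega}\right|} \sin{\left(5 \sqrt{2} \left|{\omega}\right| + \frac{\pi}{4} \right)}}{1000}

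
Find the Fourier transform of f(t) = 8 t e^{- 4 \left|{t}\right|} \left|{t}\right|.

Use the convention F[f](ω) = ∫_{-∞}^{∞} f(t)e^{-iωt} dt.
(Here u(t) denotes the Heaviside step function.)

F(ω) = \frac{32 i \omega \left(\omega^{2} - 48\right)}{\left(\omega^{2} + 16\right)^{3}}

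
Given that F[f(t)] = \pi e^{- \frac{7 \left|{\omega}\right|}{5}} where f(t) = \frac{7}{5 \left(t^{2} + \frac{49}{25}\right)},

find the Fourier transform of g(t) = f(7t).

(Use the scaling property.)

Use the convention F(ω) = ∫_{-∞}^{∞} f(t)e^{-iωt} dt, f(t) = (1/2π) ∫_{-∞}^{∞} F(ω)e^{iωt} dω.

F[g](ω) = \frac{\pi e^{- \frac{\left|{\omega}\right|}{5}}}{7}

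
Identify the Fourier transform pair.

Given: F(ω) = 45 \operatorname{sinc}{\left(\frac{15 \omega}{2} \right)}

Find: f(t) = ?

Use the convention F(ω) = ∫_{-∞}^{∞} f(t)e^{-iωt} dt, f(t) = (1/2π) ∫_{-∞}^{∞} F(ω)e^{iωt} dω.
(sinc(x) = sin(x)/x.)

f(t) = 3 \left(\begin{cases} 1 & \text{for}\: \left|{t}\right| < \frac{15}{2} \\0 & \text{otherwise} \end{cases}\right)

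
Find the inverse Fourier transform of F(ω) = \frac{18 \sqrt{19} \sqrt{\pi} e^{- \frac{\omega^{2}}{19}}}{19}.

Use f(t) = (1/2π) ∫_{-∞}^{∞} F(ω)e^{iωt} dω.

f(t) = 9 e^{- \frac{19 t^{2}}{4}}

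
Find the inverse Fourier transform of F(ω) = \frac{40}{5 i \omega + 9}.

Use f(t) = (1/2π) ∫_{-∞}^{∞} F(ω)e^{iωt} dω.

f(t) = 8 e^{- \frac{9 t}{5}} u\left(t\right)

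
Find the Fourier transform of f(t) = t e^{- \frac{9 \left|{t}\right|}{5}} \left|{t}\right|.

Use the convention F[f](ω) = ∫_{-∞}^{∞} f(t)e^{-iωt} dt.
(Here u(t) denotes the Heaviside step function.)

F(ω) = \frac{2500 i \omega \left(25 \omega^{2} - 243\right)}{\left(25 \omega^{2} + 81\right)^{3}}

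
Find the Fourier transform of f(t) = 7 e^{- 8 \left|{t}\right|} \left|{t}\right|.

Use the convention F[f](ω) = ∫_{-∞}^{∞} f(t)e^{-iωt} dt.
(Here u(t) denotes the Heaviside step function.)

F(ω) = \frac{14 \left(64 - \omega^{2}\right)}{\left(\omega^{2} + 64\right)^{2}}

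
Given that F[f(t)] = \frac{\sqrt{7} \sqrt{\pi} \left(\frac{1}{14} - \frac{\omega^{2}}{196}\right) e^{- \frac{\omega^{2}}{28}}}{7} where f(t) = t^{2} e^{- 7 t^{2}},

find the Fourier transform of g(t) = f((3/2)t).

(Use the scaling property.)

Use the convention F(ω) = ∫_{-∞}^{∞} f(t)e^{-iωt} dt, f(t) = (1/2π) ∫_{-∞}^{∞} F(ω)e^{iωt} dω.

F[g](ω) = \frac{\sqrt{7} \sqrt{\pi} \left(63 - 2 \omega^{2}\right) e^{- \frac{\omega^{2}}{63}}}{9261}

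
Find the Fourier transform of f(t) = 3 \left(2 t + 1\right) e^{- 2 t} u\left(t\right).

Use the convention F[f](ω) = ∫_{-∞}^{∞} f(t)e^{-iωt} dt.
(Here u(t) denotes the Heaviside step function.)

F(ω) = \frac{3 \left(- i \omega - 4\right)}{\omega^{2} - 4 i \omega - 4}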